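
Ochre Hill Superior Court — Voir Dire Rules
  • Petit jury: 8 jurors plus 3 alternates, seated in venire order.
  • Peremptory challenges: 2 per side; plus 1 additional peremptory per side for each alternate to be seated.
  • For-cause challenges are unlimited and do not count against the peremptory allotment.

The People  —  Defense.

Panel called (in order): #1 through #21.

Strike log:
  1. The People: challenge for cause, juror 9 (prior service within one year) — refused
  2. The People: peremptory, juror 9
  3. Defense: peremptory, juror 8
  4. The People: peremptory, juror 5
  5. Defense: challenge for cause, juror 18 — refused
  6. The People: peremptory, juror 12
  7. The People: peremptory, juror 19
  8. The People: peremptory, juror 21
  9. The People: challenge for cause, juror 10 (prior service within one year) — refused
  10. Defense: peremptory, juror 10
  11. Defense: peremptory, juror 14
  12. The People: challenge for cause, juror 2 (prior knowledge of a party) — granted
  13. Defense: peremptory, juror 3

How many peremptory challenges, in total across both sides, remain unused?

The People allotment: 2 base + 1 × 3 alternates = 5. Defense allotment: 2 base + 1 × 3 alternates = 5.
The People peremptories used: #9, #5, #12, #19, #21 — 5 (for-cause on #9, #10, #2 don't count).
Defense peremptories used: #8, #10, #14, #3 — 4 (the for-cause on #18 doesn't count).
Remaining: (5 − 5) + (5 − 4) = 1.

1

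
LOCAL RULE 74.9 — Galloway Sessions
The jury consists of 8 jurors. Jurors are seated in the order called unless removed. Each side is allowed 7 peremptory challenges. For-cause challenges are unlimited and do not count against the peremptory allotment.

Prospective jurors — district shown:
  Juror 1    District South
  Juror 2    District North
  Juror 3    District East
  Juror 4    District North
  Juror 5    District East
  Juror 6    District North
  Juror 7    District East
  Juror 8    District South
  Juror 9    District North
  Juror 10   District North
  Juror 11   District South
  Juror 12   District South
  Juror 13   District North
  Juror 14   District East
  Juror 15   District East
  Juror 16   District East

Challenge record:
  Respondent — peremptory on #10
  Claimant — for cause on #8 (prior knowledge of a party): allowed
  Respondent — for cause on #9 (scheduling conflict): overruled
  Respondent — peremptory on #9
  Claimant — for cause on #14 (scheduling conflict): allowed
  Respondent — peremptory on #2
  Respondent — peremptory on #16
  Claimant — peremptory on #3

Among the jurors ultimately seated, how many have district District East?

Removed: #2, #3, #8, #9, #10, #14, #16.
Seated jurors 1–8: #1, #4, #5, #6, #7, #11, #12, #13.
Of those, in District East: #5, #7 → 2.

2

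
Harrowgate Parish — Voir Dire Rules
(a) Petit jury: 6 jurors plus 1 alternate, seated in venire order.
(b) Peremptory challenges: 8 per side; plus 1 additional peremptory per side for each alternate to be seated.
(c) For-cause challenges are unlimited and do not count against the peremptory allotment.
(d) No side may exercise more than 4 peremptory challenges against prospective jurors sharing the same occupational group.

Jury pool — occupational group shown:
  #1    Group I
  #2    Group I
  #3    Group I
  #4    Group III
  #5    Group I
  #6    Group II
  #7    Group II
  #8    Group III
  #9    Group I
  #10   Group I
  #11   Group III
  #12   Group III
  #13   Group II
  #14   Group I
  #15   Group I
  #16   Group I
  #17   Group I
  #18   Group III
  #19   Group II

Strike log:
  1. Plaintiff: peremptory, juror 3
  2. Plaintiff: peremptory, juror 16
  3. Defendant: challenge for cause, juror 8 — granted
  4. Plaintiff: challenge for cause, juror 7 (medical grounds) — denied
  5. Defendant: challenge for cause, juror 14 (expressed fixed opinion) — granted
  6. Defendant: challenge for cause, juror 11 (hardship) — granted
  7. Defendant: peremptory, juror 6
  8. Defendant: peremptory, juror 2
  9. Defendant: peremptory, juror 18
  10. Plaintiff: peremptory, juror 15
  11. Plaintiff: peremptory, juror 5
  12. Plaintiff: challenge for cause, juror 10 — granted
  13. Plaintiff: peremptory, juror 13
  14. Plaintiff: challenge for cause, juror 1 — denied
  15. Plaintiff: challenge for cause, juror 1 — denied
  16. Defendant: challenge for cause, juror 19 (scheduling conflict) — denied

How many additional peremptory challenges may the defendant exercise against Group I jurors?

3

Defendant peremptories so far: #6, #2, #18 — 3 of 9 used, 6 left overall.
Against Group I: #2 — 1 used; per-group cap 4 leaves 3.
Binding limit: min(6, 3) = 3.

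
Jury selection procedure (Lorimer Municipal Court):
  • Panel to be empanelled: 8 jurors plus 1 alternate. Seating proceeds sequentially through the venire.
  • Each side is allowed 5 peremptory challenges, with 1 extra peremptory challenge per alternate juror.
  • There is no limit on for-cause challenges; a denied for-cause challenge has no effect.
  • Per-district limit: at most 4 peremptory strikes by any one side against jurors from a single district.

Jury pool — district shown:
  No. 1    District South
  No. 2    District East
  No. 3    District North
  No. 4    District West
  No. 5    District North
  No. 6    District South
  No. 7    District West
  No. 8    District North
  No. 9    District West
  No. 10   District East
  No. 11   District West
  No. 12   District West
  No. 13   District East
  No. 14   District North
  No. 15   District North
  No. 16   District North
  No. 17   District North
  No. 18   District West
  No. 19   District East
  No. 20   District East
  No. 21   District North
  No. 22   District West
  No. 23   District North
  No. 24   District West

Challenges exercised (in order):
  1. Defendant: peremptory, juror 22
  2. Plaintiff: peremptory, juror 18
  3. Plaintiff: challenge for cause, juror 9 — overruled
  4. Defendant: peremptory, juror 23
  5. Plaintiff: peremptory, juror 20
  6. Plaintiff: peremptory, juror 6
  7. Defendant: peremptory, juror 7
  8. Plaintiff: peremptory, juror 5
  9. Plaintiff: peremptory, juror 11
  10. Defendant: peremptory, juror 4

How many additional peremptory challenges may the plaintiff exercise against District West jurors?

1

Plaintiff peremptories so far: #18, #20, #6, #5, #11 — 5 of 6 used, 1 left overall.
Against District West: #18, #11 — 2 used; per-district cap 4 leaves 2.
Binding limit: min(1, 2) = 1.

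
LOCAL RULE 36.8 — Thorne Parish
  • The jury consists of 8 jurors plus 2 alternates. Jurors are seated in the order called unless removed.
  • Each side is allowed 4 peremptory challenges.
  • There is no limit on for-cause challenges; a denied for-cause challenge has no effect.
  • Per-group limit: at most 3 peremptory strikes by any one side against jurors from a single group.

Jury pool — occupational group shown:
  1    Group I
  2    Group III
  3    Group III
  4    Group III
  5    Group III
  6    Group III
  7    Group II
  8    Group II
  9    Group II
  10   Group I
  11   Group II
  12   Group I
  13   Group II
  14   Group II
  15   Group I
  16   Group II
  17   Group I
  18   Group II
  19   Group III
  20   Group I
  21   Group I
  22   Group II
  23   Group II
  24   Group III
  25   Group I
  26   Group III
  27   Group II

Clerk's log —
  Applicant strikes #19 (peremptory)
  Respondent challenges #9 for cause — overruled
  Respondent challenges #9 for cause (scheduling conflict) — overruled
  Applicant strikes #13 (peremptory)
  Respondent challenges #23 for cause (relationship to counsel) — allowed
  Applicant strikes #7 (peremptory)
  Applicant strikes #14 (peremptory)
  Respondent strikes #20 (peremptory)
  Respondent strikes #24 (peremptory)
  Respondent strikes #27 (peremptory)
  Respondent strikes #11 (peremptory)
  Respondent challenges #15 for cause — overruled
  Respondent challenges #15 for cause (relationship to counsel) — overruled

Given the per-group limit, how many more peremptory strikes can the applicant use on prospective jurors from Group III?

Applicant peremptories so far: #19, #13, #7, #14 — 4 of 4 used, 0 left overall.
Against Group III: #19 — 1 used; per-group cap 3 leaves 2.
Binding limit: min(0, 2) = 0.

0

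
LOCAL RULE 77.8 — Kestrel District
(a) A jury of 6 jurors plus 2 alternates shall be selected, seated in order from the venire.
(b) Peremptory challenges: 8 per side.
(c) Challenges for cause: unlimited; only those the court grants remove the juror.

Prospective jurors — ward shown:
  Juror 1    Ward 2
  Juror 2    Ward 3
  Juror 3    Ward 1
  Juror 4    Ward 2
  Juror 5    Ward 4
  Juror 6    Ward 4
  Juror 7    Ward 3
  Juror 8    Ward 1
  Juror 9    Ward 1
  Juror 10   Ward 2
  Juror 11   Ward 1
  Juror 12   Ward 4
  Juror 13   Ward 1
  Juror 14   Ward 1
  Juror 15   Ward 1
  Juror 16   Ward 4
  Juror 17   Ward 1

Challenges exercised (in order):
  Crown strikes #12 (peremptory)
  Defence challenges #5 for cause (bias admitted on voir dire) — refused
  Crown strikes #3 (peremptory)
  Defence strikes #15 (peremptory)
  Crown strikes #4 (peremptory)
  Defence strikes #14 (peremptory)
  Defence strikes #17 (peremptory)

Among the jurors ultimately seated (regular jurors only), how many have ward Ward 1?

Removed: #3, #4, #12, #14, #15, #17.
Seated jurors 1–6: #1, #2, #5, #6, #7, #8 (alternates #9, #10 not counted).
Of those, in Ward 1: #8 → 1.

1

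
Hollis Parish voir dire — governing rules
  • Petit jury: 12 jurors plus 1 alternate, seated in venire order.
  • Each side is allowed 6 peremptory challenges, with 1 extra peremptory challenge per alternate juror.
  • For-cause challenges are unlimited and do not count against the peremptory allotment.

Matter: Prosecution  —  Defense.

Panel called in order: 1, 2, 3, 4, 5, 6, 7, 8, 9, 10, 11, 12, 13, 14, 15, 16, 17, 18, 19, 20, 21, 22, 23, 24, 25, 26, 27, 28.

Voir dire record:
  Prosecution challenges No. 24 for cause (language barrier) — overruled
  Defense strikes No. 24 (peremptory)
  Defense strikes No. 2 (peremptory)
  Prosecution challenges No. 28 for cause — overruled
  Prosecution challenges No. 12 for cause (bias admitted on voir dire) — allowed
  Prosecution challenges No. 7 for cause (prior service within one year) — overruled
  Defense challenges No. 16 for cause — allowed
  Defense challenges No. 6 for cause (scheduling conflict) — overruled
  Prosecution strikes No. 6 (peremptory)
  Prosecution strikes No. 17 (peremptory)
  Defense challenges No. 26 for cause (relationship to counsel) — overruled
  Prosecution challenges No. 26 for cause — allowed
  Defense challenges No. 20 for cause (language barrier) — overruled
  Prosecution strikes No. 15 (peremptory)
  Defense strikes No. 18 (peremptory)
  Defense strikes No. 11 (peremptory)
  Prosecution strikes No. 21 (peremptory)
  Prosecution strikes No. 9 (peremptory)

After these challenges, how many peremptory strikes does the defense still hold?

3

Defense allotment: 6 base + 1 × 1 alternate = 7.
Defense peremptories used: #24, #2, #18, #11 — 4 (for-cause on #16, #6, #26, #20 don't count).
Remaining: 7 − 4 = 3.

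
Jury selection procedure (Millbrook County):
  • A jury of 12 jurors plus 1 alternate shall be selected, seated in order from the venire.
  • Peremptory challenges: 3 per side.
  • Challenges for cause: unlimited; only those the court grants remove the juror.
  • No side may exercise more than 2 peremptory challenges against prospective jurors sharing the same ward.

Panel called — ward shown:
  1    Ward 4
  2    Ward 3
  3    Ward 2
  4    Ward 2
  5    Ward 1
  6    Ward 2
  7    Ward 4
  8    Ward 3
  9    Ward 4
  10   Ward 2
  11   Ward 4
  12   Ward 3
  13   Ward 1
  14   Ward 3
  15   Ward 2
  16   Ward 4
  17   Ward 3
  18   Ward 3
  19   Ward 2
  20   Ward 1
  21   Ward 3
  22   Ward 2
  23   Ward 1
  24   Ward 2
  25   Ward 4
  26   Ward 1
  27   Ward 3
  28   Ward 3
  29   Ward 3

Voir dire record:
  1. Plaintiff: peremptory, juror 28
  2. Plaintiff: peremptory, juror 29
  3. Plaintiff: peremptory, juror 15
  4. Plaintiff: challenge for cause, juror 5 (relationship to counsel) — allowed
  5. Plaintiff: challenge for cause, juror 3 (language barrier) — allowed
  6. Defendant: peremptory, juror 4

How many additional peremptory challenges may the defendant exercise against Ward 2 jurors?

1

Defendant peremptories so far: #4 — 1 of 3 used, 2 left overall.
Against Ward 2: #4 — 1 used; per-ward cap 2 leaves 1.
Binding limit: min(2, 1) = 1.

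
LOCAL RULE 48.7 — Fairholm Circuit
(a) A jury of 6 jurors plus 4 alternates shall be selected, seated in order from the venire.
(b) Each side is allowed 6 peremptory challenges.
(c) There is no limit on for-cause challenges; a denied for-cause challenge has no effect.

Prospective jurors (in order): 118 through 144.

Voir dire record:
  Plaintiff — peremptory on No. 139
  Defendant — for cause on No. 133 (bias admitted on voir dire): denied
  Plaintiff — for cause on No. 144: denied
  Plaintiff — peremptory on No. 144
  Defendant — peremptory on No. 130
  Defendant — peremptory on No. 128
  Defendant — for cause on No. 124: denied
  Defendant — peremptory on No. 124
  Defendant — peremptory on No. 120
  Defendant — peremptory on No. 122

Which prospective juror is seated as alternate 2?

129

Removed: #120, #122, #124, #128, #130, #139, #144. (#133 stays — for-cause denied.)
Seating in order: seats 1–6 → #118, #119, #121, #123, #125, #126; alternates → #127, #129, #131, #132.
So alternate 2 is #129.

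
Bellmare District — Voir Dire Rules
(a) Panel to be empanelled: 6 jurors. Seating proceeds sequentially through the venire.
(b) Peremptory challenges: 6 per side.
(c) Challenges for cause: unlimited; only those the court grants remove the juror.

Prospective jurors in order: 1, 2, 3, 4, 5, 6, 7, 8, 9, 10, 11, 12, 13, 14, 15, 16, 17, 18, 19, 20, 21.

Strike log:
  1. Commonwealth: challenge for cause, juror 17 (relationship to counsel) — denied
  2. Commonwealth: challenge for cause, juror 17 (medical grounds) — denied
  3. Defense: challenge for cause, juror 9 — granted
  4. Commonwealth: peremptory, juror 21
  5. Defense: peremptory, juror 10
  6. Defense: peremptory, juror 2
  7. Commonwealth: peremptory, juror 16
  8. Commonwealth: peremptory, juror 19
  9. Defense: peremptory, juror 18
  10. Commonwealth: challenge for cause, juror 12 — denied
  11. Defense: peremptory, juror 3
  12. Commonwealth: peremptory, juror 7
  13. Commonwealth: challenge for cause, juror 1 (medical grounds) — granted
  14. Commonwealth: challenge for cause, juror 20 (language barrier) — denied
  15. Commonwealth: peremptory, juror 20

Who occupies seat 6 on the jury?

Removed: #1, #2, #3, #7, #9, #10, #16, #18, #19, #20, #21. (#12, #17 stay — for-cause denied.)
Seating in order: seats 1–6 → #4, #5, #6, #8, #11, #12.
So seat 6 is #12.

12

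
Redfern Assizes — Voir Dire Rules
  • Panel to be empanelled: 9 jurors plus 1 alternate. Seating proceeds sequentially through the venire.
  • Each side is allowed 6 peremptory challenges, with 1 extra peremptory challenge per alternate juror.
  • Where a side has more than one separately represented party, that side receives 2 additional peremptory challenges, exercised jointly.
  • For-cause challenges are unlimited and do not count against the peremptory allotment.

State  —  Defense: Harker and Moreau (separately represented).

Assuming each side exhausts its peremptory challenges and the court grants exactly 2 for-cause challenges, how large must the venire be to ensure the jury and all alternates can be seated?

28

Seats to fill: 9 + 1 alternates = 10.
Peremptories — State: 6 + 1×1 = 7; Defense: 6 + 1×1 + 2 = 9; total 16.
For-cause removals: 2.
Minimum venire: 10 + 16 + 2 = 28.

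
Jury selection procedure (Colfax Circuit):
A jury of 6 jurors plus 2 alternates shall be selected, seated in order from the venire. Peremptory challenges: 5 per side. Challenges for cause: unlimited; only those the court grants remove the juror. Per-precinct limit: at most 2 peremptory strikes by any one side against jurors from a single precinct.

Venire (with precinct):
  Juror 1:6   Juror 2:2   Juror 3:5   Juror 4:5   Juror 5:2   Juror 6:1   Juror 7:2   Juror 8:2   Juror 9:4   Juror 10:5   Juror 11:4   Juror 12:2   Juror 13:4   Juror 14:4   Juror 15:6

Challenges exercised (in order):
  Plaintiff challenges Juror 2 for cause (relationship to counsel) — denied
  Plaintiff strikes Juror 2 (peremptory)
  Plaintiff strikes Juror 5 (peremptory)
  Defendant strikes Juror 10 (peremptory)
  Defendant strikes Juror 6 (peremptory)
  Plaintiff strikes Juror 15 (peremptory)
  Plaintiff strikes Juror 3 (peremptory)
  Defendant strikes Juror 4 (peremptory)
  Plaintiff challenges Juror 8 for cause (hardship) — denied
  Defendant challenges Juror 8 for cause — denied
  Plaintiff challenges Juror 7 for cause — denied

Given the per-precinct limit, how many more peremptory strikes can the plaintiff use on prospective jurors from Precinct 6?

Plaintiff peremptories so far: #2, #5, #15, #3 — 4 of 5 used, 1 left overall.
Against Precinct 6: #15 — 1 used; per-precinct cap 2 leaves 1.
Binding limit: min(1, 1) = 1.

1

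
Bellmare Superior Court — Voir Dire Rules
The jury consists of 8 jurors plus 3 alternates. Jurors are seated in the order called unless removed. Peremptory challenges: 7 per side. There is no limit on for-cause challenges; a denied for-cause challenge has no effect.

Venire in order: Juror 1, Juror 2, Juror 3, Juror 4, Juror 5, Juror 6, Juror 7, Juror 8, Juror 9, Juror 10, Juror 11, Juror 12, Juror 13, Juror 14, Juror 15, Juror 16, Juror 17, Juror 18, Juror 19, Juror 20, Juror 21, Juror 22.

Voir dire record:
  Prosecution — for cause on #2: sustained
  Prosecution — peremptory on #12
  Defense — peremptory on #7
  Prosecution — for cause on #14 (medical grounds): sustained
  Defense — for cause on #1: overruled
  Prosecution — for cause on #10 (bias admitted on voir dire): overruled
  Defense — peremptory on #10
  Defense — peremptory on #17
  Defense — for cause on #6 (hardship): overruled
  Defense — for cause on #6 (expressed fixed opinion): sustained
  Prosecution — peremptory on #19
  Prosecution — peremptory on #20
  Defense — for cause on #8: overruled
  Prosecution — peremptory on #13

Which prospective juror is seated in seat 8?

Removed: #2, #6, #7, #10, #12, #13, #14, #17, #19, #20. (#1, #8 stay — for-cause denied.)
Filling seats in venire order through position 8: #1, #3, #4, #5, #8, #9, #11, #15.
So seat 8 is #15.

15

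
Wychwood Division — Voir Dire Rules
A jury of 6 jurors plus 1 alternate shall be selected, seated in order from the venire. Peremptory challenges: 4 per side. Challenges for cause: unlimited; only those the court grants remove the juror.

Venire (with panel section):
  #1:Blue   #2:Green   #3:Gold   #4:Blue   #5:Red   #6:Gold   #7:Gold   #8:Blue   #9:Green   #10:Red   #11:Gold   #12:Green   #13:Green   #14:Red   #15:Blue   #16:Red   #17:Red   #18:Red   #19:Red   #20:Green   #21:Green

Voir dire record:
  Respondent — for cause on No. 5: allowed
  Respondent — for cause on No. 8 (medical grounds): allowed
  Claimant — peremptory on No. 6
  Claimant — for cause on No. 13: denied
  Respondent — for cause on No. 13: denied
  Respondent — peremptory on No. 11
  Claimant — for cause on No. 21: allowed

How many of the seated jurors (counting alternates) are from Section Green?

Removed: #5, #6, #8, #11, #21.
Seated (7 incl. alternates): #1, #2, #3, #4, #7, #9, #10.
Of those, in Section Green: #2, #9 → 2.

2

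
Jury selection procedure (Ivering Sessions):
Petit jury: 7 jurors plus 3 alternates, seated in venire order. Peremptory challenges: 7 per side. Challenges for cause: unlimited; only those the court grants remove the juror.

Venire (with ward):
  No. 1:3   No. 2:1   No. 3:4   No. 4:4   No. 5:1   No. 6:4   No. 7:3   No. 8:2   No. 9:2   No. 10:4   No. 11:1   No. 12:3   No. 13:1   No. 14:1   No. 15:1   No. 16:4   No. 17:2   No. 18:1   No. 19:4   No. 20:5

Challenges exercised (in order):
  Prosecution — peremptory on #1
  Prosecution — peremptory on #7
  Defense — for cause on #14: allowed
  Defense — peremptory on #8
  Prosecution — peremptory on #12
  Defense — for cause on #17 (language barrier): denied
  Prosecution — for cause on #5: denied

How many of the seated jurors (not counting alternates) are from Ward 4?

4

Removed: #1, #7, #8, #12, #14.
Seated jurors 1–7: #2, #3, #4, #5, #6, #9, #10 (alternates #11, #13, #15 not counted).
Of those, in Ward 4: #3, #4, #6, #10 → 4.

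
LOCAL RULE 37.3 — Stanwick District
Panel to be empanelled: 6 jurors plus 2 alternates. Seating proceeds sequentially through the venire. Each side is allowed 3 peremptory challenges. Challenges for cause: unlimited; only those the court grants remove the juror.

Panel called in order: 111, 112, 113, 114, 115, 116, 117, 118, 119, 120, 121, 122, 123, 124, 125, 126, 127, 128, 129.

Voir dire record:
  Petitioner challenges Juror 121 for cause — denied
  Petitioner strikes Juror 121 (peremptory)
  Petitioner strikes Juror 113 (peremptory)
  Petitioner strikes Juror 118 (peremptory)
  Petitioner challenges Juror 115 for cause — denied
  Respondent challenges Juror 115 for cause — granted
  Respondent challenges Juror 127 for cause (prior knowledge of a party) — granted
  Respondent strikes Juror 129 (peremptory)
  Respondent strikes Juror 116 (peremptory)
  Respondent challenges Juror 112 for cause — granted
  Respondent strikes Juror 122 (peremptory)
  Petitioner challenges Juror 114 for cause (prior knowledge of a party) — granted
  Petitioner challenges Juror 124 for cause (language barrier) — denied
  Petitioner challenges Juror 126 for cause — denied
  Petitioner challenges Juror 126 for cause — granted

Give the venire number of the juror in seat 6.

124

Removed: #112, #113, #114, #115, #116, #118, #121, #122, #126, #127, #129. (#124 stays — for-cause denied.)
Seating in order: seats 1–6 → #111, #117, #119, #120, #123, #124; alternates → #125, #128.
So seat 6 is #124.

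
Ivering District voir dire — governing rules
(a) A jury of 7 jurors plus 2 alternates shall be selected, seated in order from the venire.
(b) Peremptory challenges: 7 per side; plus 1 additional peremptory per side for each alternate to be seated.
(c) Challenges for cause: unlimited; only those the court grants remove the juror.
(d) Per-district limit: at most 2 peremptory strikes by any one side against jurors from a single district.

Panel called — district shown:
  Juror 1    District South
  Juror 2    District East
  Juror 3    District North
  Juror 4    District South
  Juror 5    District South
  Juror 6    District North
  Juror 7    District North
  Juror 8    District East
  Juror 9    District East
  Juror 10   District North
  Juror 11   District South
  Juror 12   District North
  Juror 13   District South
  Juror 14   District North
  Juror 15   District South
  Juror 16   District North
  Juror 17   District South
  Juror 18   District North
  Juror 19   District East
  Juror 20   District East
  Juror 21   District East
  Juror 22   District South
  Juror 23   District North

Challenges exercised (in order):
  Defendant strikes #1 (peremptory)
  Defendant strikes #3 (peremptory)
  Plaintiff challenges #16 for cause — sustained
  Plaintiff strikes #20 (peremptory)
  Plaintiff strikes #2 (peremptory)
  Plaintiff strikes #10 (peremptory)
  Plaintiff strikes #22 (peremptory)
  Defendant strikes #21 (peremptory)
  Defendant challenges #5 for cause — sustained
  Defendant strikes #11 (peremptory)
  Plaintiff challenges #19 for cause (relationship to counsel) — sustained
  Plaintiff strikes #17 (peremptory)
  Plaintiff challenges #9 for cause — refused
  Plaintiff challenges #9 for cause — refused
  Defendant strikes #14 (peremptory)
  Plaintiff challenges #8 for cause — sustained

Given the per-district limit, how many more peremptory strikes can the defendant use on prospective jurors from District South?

0

Defendant peremptories so far: #1, #3, #21, #11, #14 — 5 of 9 used, 4 left overall.
Against District South: #1, #11 — 2 used; per-district cap 2 leaves 0.
Binding limit: min(4, 0) = 0.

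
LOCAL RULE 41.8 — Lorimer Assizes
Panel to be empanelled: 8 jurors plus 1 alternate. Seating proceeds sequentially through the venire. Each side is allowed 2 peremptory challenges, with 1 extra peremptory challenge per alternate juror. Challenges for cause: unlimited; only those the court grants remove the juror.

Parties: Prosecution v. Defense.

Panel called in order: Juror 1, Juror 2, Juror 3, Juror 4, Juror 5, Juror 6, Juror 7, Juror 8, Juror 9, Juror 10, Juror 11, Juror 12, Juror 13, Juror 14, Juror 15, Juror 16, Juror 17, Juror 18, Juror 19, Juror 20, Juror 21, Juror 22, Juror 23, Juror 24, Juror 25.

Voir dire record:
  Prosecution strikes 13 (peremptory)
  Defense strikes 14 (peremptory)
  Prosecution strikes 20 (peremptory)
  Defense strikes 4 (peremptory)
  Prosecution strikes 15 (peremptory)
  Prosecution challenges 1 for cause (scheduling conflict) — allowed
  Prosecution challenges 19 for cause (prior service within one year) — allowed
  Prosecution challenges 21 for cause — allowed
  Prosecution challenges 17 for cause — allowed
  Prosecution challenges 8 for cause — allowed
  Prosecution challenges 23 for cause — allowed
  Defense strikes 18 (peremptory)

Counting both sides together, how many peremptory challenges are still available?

Prosecution allotment: 2 base + 1 × 1 alternate = 3. Defense allotment: 2 base + 1 × 1 alternate = 3.
Prosecution peremptories used: #13, #20, #15 — 3 (for-cause on #1, #19, #21, #17, #8, #23 don't count).
Defense peremptories used: #14, #4, #18 — 3.
Remaining: (3 − 3) + (3 − 3) = 0.

0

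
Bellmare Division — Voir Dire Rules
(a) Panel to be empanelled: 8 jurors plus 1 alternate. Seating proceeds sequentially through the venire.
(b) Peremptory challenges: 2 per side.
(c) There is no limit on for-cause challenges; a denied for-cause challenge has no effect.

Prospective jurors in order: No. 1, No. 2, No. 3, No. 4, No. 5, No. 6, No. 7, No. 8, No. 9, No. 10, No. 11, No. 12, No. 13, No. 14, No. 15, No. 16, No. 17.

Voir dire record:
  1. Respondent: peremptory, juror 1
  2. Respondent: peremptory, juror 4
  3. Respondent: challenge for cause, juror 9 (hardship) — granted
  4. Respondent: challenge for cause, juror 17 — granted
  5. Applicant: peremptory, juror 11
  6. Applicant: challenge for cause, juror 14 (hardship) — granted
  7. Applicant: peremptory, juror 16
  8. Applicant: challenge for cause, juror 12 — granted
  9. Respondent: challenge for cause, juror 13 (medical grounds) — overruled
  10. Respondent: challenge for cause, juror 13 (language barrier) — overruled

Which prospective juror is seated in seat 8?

Removed: #1, #4, #9, #11, #12, #14, #16, #17. (#13 stays — for-cause denied.)
Seating in order: seats 1–8 → #2, #3, #5, #6, #7, #8, #10, #13; alternates → #15.
So seat 8 is #13.

13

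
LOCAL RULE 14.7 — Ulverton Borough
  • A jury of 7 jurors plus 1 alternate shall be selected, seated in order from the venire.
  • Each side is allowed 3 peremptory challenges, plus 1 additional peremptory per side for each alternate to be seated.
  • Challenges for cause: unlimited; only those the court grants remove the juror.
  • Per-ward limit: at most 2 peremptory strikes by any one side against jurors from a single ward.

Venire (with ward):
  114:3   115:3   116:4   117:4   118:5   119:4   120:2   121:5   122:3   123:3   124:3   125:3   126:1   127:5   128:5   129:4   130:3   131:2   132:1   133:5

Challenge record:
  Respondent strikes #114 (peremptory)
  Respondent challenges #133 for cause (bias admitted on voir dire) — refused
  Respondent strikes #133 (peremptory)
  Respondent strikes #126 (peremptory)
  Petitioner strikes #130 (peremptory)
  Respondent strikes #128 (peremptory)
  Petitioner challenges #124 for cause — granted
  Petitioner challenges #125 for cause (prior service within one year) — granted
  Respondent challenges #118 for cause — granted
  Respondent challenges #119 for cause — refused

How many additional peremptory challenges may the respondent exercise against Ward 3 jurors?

Respondent peremptories so far: #114, #133, #126, #128 — 4 of 4 used, 0 left overall.
Against Ward 3: #114 — 1 used; per-ward cap 2 leaves 1.
Binding limit: min(0, 1) = 0.

0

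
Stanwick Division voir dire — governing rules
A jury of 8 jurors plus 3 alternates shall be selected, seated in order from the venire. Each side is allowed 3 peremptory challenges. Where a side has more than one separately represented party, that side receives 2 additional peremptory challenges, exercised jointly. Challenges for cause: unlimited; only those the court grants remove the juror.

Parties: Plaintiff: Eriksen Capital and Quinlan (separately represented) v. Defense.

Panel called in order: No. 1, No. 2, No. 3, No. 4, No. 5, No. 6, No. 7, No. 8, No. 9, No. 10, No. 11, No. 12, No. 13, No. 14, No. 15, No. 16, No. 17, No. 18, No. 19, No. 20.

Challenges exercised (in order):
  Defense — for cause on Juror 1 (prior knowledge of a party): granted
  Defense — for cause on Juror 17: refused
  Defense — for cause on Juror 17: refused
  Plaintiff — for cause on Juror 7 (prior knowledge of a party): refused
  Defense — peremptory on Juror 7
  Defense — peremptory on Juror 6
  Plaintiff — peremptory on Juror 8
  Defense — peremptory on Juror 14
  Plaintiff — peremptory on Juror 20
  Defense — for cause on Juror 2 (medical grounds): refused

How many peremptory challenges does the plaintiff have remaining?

Plaintiff allotment: 3 base + 2 multi-party = 5.
Plaintiff peremptories used: #8, #20 — 2 (the for-cause on #7 doesn't count).
Remaining: 5 − 2 = 3.

3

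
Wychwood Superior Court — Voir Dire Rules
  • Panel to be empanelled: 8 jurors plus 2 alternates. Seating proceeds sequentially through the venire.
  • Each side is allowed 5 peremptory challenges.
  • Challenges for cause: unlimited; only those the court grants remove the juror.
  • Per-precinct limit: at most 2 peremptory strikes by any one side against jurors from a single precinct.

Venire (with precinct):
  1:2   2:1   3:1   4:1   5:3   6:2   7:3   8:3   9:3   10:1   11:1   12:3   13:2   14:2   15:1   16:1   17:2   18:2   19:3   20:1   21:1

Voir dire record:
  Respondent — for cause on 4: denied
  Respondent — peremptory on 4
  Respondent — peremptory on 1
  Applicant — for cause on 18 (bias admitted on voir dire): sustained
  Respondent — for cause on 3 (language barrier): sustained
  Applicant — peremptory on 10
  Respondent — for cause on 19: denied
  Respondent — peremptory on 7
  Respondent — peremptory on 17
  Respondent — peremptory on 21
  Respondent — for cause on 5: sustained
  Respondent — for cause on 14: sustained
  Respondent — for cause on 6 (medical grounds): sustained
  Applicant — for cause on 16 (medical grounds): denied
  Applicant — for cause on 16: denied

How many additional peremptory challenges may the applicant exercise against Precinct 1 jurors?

1

Applicant peremptories so far: #10 — 1 of 5 used, 4 left overall.
Against Precinct 1: #10 — 1 used; per-precinct cap 2 leaves 1.
Binding limit: min(4, 1) = 1.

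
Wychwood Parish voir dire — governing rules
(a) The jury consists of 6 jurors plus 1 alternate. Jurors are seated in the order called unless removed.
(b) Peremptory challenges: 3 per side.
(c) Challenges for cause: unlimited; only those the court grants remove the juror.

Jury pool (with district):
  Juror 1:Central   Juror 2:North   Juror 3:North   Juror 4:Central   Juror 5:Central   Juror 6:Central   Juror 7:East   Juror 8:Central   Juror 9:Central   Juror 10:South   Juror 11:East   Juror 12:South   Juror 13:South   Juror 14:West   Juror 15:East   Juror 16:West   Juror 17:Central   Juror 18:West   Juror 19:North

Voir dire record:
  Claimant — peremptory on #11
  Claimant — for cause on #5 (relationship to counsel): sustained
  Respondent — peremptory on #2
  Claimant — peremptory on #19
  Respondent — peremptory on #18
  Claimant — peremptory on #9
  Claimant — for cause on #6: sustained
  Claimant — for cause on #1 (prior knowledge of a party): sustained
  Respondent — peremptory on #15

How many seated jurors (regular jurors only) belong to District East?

1

Removed: #1, #2, #5, #6, #9, #11, #15, #18, #19.
Seated jurors 1–6: #3, #4, #7, #8, #10, #12 (alternates #13 not counted).
Of those, in District East: #7 → 1.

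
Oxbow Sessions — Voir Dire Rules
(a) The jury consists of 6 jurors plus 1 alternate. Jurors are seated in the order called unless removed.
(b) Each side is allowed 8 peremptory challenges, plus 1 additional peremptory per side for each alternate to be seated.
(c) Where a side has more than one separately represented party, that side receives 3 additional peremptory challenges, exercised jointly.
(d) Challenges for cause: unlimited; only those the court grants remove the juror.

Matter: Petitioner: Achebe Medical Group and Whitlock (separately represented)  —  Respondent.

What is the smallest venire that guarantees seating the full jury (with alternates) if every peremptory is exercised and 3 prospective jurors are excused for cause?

Seats to fill: 6 + 1 alternates = 7.
Peremptories — Petitioner: 8 + 1×1 + 3 = 12; Respondent: 8 + 1×1 = 9; total 21.
For-cause removals: 3.
Minimum venire: 7 + 21 + 3 = 31.

31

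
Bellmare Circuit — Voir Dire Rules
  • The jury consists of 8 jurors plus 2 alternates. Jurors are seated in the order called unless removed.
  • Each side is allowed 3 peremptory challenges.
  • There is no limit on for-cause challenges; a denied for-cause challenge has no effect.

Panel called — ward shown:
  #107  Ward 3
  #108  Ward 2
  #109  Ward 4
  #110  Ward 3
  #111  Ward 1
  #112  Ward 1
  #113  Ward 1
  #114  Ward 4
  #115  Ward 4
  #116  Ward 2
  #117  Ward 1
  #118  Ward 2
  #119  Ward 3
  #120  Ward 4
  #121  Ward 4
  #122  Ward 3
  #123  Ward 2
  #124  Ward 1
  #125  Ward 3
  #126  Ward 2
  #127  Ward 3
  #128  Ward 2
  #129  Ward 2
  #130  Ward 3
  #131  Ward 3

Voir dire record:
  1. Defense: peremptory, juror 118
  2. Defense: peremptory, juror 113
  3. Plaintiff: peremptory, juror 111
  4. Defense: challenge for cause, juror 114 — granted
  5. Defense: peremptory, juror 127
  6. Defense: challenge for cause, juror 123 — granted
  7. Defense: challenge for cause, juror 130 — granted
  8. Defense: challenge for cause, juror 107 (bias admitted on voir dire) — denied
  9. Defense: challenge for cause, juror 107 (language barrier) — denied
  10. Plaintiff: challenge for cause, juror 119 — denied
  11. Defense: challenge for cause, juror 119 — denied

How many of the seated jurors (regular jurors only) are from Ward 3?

2

Removed: #111, #113, #114, #118, #123, #127, #130.
Seated jurors 1–8: #107, #108, #109, #110, #112, #115, #116, #117 (alternates #119, #120 not counted).
Of those, in Ward 3: #107, #110 → 2.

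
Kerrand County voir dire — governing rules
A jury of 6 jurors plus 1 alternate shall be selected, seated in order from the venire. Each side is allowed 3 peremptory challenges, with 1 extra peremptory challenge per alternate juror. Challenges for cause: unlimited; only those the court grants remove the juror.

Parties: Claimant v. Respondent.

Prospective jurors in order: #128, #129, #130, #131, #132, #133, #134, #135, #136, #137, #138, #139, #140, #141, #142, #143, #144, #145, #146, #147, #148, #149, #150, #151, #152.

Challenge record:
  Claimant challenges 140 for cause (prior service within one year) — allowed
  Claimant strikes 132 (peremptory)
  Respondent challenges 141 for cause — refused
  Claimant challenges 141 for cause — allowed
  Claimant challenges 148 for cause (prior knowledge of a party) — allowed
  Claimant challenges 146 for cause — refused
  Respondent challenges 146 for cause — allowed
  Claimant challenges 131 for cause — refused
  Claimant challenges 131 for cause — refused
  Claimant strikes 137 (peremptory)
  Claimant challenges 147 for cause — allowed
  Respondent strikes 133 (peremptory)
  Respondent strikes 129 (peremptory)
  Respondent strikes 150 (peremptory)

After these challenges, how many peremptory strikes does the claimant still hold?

Claimant allotment: 3 base + 1 × 1 alternate = 4.
Claimant peremptories used: #132, #137 — 2 (for-cause on #140, #141, #148, #146, #131, #131, #147 don't count).
Remaining: 4 − 2 = 2.

2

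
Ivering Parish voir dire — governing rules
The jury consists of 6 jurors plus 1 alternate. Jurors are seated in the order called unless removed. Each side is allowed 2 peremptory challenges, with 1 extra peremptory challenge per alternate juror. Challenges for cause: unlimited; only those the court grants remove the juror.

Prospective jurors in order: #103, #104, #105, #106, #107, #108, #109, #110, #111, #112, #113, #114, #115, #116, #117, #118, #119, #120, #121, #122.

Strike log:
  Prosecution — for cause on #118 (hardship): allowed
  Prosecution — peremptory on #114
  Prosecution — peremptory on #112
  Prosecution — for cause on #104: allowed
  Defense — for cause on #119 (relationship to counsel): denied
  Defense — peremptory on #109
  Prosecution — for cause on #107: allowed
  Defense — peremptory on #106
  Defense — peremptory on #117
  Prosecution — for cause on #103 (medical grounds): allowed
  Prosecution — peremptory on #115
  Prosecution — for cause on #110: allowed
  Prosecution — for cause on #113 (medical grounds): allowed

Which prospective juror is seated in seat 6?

120

Removed: #103, #104, #106, #107, #109, #110, #112, #113, #114, #115, #117, #118. (#119 stays — for-cause denied.)
Seating in order: seats 1–6 → #105, #108, #111, #116, #119, #120; alternates → #121.
So seat 6 is #120.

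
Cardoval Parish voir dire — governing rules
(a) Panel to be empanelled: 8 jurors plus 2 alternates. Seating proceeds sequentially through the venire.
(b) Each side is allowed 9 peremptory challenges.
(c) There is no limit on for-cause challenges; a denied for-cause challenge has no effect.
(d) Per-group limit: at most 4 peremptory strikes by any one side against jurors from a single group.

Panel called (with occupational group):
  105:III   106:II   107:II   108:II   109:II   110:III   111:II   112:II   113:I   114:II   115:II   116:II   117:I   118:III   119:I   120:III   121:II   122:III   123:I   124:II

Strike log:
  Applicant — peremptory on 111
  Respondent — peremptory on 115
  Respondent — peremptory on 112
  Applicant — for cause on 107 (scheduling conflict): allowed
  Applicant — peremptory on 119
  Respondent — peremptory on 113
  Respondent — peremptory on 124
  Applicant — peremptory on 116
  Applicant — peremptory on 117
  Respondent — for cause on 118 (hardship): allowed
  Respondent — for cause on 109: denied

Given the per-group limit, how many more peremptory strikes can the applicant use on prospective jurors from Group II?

Applicant peremptories so far: #111, #119, #116, #117 — 4 of 9 used, 5 left overall.
Against Group II: #111, #116 — 2 used; per-group cap 4 leaves 2.
Binding limit: min(5, 2) = 2.

2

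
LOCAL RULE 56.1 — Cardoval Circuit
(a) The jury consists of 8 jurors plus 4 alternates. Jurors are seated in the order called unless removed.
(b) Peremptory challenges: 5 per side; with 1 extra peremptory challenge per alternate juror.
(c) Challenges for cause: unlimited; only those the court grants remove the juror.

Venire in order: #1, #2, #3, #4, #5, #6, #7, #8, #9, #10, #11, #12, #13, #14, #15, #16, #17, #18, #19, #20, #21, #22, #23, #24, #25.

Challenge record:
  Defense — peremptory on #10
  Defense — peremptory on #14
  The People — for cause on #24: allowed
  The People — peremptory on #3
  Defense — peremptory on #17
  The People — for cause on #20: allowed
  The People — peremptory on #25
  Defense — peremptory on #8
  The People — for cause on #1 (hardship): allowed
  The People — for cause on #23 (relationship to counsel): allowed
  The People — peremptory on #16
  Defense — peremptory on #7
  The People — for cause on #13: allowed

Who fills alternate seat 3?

21

Removed: #1, #3, #7, #8, #10, #13, #14, #16, #17, #20, #23, #24, #25.
Seating in order: seats 1–8 → #2, #4, #5, #6, #9, #11, #12, #15; alternates → #18, #19, #21, #22.
So alternate 3 is #21.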